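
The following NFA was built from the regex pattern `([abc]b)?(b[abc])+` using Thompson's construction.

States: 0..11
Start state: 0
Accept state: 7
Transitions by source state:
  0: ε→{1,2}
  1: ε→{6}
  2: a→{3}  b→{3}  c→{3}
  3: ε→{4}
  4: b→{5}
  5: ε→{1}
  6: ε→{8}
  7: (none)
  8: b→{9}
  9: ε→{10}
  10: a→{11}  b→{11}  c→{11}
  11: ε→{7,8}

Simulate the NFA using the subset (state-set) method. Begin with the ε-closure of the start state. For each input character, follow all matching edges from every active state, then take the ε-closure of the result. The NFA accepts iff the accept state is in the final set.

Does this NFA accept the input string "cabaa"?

Answer: REJECT

Steps:
initial (ε-close {0}): {0,1,2,6,8}
'c' @ 1: {3,4}
'a' @ 2: {}  — state set empty
rest 'baa' ignored (set empty)
end set {} — state 7 not in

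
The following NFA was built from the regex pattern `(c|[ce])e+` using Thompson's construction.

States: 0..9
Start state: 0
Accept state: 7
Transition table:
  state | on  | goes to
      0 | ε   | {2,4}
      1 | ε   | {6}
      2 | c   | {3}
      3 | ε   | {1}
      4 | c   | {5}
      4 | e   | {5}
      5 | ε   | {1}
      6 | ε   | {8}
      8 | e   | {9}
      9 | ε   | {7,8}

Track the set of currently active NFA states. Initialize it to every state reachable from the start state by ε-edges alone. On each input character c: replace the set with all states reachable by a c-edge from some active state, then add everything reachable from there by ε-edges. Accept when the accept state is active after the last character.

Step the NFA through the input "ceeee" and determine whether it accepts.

initial (ε-close {0}): {0,2,4}
'c' @ 1: {1,3,5,6,8}
'e' @ 2: {7,8,9}  (accept∈set)
'e' @ 3: {7,8,9}  (accept∈set)
'e' @ 4: {7,8,9}  (accept∈set)
'e' @ 5: {7,8,9}  (accept∈set)
final: {7,8,9}; accept 7 in set

Answer: ACCEPT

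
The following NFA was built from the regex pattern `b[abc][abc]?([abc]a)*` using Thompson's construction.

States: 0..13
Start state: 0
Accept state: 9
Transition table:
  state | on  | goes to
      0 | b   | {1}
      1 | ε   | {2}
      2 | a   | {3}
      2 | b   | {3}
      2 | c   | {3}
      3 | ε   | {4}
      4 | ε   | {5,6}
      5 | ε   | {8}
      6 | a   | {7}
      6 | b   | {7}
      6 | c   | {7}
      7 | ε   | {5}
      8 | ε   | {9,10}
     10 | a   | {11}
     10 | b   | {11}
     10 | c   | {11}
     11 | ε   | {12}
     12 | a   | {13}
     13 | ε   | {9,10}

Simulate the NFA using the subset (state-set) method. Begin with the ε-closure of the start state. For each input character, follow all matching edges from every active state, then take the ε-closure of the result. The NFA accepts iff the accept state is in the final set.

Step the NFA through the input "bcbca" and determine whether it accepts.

start: ε-closure({0}) = {0}
'b' @ 1: {1,2}
'c' @ 2: {3,4,5,6,8,9,10}  ✓accept
'b' @ 3: {5,7,8,9,10,11,12}  ✓accept
'c' @ 4: {11,12}
'a' @ 5: {9,10,13}  ✓accept
final: {9,10,13}; accept 9 in set

Answer: ACCEPT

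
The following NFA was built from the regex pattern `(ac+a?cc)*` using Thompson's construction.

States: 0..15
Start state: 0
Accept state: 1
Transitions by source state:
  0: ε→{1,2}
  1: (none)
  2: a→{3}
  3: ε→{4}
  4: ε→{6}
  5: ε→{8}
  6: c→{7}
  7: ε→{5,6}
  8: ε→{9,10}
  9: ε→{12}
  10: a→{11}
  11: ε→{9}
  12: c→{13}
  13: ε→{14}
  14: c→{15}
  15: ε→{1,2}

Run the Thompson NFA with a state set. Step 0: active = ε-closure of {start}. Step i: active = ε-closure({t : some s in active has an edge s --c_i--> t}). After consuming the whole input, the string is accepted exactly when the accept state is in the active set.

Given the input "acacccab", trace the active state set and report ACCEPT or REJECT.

Answer: REJECT

Steps:
S₀ = ε-closure({0}) = {0,1,2}
'a' @ 1: {3,4,6}
'c' @ 2: {5,6,7,8,9,10,12}
'a' @ 3: {9,11,12}
'c' @ 4: {13,14}
'c' @ 5: {1,2,15}  [accepting]
'c' @ 6: {}  — state set empty
rest 'ab' ignored (set empty)
final: {}; accept 1 not in set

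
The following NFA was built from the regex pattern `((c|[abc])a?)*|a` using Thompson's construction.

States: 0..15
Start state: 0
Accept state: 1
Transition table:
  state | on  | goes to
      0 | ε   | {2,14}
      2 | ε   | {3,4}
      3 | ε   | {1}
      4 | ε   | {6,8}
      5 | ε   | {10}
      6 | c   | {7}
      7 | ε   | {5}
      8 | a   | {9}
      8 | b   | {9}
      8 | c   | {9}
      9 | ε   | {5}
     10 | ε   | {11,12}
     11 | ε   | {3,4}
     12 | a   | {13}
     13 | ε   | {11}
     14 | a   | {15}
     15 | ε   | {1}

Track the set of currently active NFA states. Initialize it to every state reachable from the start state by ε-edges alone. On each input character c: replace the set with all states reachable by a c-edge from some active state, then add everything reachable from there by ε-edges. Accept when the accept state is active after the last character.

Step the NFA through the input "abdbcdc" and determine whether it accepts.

Answer: REJECT

Trace:
S₀ = ε-closure({0}) = {0,1,2,3,4,6,8,14}
'a' @ 1: {1,3,4,5,6,8,9,10,11,12,15}  (accept∈set)
'b' @ 2: {1,3,4,5,6,8,9,10,11,12}  (accept∈set)
'd' @ 3: {}  — no active states
rest 'bcdc' ignored (set empty)
final: {}; accept 1 not in set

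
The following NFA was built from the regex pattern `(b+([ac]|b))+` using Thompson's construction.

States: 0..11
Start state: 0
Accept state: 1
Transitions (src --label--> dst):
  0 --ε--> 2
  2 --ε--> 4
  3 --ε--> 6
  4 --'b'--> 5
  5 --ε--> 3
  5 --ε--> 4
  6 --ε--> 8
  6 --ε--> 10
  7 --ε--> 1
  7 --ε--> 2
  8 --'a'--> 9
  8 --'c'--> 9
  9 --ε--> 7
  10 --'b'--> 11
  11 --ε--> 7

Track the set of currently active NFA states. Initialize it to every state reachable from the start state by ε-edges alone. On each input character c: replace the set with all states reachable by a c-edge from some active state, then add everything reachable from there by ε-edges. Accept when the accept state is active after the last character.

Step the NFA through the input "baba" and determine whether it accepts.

Answer: ACCEPT

Steps:
initial (ε-close {0}): {0,2,4}
'b' @ 1: {3,4,5,6,8,10}
'a' @ 2: {1,2,4,7,9}  (accept∈set)
'b' @ 3: {3,4,5,6,8,10}
'a' @ 4: {1,2,4,7,9}  (accept∈set)
final: {1,2,4,7,9}; accept 1 in set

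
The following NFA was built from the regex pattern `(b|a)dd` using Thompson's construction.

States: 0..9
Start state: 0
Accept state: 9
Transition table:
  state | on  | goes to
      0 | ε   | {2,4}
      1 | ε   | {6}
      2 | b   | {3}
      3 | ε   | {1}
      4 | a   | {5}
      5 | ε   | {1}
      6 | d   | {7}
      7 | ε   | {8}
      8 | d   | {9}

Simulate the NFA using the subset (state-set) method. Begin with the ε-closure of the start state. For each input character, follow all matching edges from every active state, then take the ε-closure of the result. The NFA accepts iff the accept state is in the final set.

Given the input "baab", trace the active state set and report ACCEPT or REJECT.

Answer: REJECT

Trace:
start: ε-closure({0}) = {0,2,4}
'b' @ 1: {1,3,6}
'a' @ 2: {}  — no active states
rest 'ab' ignored (set empty)
final: {}; accept 9 not in set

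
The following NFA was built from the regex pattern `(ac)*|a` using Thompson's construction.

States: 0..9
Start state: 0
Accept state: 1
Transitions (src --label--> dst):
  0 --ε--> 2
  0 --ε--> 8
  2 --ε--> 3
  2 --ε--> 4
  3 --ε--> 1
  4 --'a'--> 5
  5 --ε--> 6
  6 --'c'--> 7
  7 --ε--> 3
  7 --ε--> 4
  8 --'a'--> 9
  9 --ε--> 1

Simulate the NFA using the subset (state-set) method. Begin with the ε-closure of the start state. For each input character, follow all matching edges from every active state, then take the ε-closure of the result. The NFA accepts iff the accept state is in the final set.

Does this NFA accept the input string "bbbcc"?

Answer: REJECT

Trace:
initial (ε-close {0}): {0,1,2,3,4,8}
'b' @ 1: {}  — state set empty
rest 'bbcc' ignored (set empty)
final: {}; accept 1 not in set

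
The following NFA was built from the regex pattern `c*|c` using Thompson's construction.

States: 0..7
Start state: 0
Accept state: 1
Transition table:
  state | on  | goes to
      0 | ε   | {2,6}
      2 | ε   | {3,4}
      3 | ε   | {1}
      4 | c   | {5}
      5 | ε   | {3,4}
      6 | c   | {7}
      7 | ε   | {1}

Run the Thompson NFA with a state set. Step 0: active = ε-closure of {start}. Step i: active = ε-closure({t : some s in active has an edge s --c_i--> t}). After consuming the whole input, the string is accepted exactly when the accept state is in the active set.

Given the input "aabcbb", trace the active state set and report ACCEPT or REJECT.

Answer: REJECT

Derivation:
S₀ = ε-closure({0}) = {0,1,2,3,4,6}
'a' @ 1: {}  — dead — no transitions
rest 'abcbb' ignored (set empty)
after full input: {}  (accept=1 not in)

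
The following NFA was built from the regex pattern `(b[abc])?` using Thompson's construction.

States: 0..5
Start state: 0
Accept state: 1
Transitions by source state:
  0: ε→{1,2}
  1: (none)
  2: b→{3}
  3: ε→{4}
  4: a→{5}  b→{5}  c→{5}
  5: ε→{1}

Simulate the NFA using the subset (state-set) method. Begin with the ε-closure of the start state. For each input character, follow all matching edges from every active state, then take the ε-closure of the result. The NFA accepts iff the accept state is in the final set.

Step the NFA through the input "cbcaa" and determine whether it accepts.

S₀ = ε-closure({0}) = {0,1,2}
'c' @ 1: {}  — dead — no transitions
rest 'bcaa' ignored (set empty)
after full input: {}  (accept=1 not in)

Answer: REJECT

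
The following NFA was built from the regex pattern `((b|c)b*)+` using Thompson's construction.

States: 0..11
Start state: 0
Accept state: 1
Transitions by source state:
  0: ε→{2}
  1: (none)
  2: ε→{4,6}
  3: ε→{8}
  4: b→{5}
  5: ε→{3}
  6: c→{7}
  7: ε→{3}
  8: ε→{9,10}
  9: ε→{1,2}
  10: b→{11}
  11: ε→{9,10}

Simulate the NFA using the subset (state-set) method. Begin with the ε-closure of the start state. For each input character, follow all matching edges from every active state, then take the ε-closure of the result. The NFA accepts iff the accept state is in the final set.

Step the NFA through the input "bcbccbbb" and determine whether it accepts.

Answer: ACCEPT

Derivation:
start: ε-closure({0}) = {0,2,4,6}
'b' @ 1: {1,2,3,4,5,6,8,9,10}  [accepting]
'c' @ 2: {1,2,3,4,6,7,8,9,10}  [accepting]
'b' @ 3: {1,2,3,4,5,6,8,9,10,11}  [accepting]
'c' @ 4: {1,2,3,4,6,7,8,9,10}  [accepting]
'c' @ 5: {1,2,3,4,6,7,8,9,10}  [accepting]
'b' @ 6: {1,2,3,4,5,6,8,9,10,11}  [accepting]
'b' @ 7: {1,2,3,4,5,6,8,9,10,11}  [accepting]
'b' @ 8: {1,2,3,4,5,6,8,9,10,11}  [accepting]
after full input: {1,2,3,4,5,6,8,9,10,11}  (accept=1 in)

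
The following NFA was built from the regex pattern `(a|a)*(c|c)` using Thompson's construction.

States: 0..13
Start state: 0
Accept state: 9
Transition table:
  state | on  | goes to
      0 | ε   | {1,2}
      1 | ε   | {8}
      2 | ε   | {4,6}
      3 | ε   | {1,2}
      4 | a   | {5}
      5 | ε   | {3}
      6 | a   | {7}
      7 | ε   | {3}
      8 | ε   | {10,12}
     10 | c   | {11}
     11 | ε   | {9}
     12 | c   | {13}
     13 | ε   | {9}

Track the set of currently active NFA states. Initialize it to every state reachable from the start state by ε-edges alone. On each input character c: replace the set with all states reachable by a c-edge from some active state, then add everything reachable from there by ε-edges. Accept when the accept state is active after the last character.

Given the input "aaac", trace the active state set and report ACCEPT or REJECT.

initial (ε-close {0}): {0,1,2,4,6,8,10,12}
'a' @ 1: {1,2,3,4,5,6,7,8,10,12}
'a' @ 2: {1,2,3,4,5,6,7,8,10,12}
'a' @ 3: {1,2,3,4,5,6,7,8,10,12}
'c' @ 4: {9,11,13}  (accept∈set)
after full input: {9,11,13}  (accept=9 in)

Answer: ACCEPT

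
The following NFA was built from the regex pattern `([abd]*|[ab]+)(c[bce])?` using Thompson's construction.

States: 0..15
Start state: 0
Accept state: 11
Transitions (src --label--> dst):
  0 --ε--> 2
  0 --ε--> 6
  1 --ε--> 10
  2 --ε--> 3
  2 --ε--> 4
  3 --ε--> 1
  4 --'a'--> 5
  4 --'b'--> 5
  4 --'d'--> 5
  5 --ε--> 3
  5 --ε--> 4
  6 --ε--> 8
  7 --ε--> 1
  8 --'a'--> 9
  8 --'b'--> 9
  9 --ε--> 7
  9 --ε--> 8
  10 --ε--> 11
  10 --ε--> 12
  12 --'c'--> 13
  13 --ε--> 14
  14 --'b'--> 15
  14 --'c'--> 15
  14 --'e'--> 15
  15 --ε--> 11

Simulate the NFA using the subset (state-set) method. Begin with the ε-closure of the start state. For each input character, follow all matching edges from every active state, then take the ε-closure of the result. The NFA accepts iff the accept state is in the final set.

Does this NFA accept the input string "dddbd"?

S₀ = ε-closure({0}) = {0,1,2,3,4,6,8,10,11,12}
'd' @ 1: {1,3,4,5,10,11,12}  (accept∈set)
'd' @ 2: {1,3,4,5,10,11,12}  (accept∈set)
'd' @ 3: {1,3,4,5,10,11,12}  (accept∈set)
'b' @ 4: {1,3,4,5,10,11,12}  (accept∈set)
'd' @ 5: {1,3,4,5,10,11,12}  (accept∈set)
after full input: {1,3,4,5,10,11,12}  (accept=11 in)

Answer: ACCEPT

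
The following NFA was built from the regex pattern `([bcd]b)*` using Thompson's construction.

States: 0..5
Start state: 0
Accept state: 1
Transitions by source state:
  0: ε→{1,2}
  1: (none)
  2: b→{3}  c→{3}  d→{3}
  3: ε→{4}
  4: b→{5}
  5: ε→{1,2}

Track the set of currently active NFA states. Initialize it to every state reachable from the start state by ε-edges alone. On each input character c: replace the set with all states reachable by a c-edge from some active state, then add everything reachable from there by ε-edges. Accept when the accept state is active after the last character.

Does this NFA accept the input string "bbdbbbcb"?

start: ε-closure({0}) = {0,1,2}
'b' @ 1: {3,4}
'b' @ 2: {1,2,5}  [accepting]
'd' @ 3: {3,4}
'b' @ 4: {1,2,5}  [accepting]
'b' @ 5: {3,4}
'b' @ 6: {1,2,5}  [accepting]
'c' @ 7: {3,4}
'b' @ 8: {1,2,5}  [accepting]
final: {1,2,5}; accept 1 in set

Answer: ACCEPT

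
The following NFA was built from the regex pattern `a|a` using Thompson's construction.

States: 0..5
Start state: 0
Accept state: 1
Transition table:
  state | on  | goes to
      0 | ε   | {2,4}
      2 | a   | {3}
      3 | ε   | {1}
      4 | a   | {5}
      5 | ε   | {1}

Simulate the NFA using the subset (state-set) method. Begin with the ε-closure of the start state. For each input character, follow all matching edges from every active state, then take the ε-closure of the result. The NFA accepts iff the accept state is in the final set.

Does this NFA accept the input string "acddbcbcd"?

Answer: REJECT

Derivation:
start: ε-closure({0}) = {0,2,4}
'a' @ 1: {1,3,5}  (accept∈set)
'c' @ 2: {}  — state set empty
rest 'ddbcbcd' ignored (set empty)
final: {}; accept 1 not in set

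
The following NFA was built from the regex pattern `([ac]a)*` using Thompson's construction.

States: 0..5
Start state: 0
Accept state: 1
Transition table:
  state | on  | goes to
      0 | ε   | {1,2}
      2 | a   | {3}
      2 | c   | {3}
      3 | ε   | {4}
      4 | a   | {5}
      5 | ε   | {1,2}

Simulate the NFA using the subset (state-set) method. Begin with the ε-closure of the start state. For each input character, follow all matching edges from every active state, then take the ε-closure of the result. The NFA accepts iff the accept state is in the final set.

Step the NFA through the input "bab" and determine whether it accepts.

initial (ε-close {0}): {0,1,2}
'b' @ 1: {}  — state set empty
rest 'ab' ignored (set empty)
final: {}; accept 1 not in set

Answer: REJECT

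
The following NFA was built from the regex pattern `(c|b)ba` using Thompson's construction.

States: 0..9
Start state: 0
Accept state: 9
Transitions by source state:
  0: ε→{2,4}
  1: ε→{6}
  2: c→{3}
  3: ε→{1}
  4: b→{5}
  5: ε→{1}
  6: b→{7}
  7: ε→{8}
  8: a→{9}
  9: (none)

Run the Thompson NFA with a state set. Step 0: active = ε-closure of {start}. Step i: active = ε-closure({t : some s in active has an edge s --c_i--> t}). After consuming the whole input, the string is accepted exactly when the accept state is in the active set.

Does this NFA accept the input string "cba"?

S₀ = ε-closure({0}) = {0,2,4}
'c' @ 1: {1,3,6}
'b' @ 2: {7,8}
'a' @ 3: {9}  ✓accept
end set {9} — state 9 in

Answer: ACCEPT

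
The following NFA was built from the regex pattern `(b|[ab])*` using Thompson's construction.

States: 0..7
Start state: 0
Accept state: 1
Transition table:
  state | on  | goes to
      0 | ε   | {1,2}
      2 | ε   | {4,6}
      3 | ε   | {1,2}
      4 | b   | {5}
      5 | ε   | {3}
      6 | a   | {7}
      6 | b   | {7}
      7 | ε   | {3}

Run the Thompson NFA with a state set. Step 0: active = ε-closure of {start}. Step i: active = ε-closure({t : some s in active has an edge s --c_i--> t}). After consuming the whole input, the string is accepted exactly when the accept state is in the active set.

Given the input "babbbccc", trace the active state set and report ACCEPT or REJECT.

initial (ε-close {0}): {0,1,2,4,6}
'b' @ 1: {1,2,3,4,5,6,7}  [accepting]
'a' @ 2: {1,2,3,4,6,7}  [accepting]
'b' @ 3: {1,2,3,4,5,6,7}  [accepting]
'b' @ 4: {1,2,3,4,5,6,7}  [accepting]
'b' @ 5: {1,2,3,4,5,6,7}  [accepting]
'c' @ 6: {}  — dead — no transitions
rest 'cc' ignored (set empty)
after full input: {}  (accept=1 not in)

Answer: REJECT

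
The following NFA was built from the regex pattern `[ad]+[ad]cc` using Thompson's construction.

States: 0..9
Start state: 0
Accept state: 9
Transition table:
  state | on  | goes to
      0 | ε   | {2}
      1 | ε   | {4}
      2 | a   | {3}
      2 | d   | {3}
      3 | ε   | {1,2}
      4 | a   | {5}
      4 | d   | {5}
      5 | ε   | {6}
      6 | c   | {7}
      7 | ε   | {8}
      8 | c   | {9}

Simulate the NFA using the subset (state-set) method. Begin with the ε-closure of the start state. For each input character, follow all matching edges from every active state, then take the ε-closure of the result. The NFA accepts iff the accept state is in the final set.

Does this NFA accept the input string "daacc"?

Answer: ACCEPT

Derivation:
initial (ε-close {0}): {0,2}
'd' @ 1: {1,2,3,4}
'a' @ 2: {1,2,3,4,5,6}
'a' @ 3: {1,2,3,4,5,6}
'c' @ 4: {7,8}
'c' @ 5: {9}  [accepting]
after full input: {9}  (accept=9 in)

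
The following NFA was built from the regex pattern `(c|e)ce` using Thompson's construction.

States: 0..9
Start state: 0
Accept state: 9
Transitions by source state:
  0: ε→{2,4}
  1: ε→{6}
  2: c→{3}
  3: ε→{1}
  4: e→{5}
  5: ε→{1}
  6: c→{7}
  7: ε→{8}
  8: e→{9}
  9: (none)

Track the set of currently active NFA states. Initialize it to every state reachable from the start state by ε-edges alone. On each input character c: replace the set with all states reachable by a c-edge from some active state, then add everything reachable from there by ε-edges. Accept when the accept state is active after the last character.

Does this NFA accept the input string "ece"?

start: ε-closure({0}) = {0,2,4}
'e' @ 1: {1,5,6}
'c' @ 2: {7,8}
'e' @ 3: {9}  [accepting]
after full input: {9}  (accept=9 in)

Answer: ACCEPT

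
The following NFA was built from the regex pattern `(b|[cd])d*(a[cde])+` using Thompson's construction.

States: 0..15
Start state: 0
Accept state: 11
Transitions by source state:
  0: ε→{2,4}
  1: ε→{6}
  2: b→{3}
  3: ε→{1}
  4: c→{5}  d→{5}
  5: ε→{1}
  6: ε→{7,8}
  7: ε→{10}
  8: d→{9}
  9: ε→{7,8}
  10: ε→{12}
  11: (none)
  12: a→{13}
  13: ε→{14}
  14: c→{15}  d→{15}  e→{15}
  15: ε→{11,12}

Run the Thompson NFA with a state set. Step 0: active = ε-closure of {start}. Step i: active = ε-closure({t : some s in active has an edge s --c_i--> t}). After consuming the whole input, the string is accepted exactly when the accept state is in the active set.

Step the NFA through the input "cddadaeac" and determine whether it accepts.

start: ε-closure({0}) = {0,2,4}
'c' @ 1: {1,5,6,7,8,10,12}
'd' @ 2: {7,8,9,10,12}
'd' @ 3: {7,8,9,10,12}
'a' @ 4: {13,14}
'd' @ 5: {11,12,15}  [accepting]
'a' @ 6: {13,14}
'e' @ 7: {11,12,15}  [accepting]
'a' @ 8: {13,14}
'c' @ 9: {11,12,15}  [accepting]
end set {11,12,15} — state 11 in

Answer: ACCEPT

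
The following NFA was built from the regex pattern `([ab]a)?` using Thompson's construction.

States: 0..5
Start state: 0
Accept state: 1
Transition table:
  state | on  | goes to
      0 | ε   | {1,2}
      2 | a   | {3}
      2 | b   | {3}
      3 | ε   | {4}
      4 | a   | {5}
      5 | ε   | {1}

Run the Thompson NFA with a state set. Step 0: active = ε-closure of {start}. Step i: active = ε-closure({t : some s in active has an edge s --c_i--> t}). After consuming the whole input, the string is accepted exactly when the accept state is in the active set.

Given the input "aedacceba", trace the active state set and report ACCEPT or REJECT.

S₀ = ε-closure({0}) = {0,1,2}
'a' @ 1: {3,4}
'e' @ 2: {}  — state set empty
rest 'dacceba' ignored (set empty)
end set {} — state 1 not in

Answer: REJECT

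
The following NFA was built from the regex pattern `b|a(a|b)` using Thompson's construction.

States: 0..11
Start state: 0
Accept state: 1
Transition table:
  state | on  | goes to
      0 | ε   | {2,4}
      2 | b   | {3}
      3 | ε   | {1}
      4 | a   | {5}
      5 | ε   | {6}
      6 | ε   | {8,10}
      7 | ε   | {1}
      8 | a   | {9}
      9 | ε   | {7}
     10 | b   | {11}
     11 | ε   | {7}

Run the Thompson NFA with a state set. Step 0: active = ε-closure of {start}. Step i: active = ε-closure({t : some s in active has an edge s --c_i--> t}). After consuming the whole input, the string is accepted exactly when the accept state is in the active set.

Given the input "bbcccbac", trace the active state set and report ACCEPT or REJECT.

start: ε-closure({0}) = {0,2,4}
'b' @ 1: {1,3}  (accept∈set)
'b' @ 2: {}  — no active states
rest 'cccbac' ignored (set empty)
after full input: {}  (accept=1 not in)

Answer: REJECT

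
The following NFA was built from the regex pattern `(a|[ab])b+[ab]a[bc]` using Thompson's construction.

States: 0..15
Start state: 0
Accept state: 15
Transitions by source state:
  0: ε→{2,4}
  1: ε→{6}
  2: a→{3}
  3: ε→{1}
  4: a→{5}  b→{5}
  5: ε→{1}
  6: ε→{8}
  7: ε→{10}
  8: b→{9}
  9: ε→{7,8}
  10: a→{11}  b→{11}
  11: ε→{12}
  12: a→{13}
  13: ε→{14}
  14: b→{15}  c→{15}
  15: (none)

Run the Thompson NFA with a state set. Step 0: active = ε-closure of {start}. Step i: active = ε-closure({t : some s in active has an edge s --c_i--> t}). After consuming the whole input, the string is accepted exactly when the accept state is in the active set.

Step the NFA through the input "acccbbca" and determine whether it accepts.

Answer: REJECT

Steps:
start: ε-closure({0}) = {0,2,4}
'a' @ 1: {1,3,5,6,8}
'c' @ 2: {}  — dead — no transitions
rest 'ccbbca' ignored (set empty)
end set {} — state 15 not in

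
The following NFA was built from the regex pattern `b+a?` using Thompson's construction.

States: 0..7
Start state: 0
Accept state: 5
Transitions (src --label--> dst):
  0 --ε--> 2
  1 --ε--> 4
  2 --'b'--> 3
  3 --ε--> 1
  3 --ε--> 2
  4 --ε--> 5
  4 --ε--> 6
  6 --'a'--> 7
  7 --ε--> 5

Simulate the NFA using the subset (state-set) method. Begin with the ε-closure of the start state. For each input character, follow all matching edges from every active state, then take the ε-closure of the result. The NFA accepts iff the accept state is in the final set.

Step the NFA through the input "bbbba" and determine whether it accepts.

start: ε-closure({0}) = {0,2}
'b' @ 1: {1,2,3,4,5,6}  ✓accept
'b' @ 2: {1,2,3,4,5,6}  ✓accept
'b' @ 3: {1,2,3,4,5,6}  ✓accept
'b' @ 4: {1,2,3,4,5,6}  ✓accept
'a' @ 5: {5,7}  ✓accept
final: {5,7}; accept 5 in set

Answer: ACCEPT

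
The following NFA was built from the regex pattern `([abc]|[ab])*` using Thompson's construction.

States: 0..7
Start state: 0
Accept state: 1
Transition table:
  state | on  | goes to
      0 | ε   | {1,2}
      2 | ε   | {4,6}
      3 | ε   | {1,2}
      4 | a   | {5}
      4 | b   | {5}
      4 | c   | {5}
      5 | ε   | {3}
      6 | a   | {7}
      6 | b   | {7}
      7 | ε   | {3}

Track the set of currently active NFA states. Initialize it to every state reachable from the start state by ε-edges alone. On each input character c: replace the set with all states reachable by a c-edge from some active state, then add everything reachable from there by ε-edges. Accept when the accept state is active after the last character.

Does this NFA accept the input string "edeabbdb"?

initial (ε-close {0}): {0,1,2,4,6}
'e' @ 1: {}  — dead — no transitions
rest 'deabbdb' ignored (set empty)
final: {}; accept 1 not in set

Answer: REJECT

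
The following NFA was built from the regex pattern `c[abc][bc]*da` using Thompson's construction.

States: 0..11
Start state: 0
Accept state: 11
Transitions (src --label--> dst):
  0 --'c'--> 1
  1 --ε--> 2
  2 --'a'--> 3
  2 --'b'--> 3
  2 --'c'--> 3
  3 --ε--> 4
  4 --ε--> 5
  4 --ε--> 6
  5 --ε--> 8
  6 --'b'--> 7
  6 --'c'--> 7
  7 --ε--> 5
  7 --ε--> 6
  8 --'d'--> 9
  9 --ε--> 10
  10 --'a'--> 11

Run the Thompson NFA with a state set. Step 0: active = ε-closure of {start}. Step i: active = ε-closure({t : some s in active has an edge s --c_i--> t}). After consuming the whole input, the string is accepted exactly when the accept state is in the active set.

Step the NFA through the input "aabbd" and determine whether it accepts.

initial (ε-close {0}): {0}
'a' @ 1: {}  — dead — no transitions
rest 'abbd' ignored (set empty)
end set {} — state 11 not in

Answer: REJECT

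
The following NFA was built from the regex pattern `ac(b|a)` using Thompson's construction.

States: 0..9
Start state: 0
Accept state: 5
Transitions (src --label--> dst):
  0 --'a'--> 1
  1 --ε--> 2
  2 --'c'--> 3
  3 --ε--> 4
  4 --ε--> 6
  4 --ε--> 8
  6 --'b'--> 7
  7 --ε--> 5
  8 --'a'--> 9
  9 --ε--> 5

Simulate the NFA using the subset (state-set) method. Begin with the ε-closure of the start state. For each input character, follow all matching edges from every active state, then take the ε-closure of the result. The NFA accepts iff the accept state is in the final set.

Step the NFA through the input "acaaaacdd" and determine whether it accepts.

Answer: REJECT

Steps:
start: ε-closure({0}) = {0}
'a' @ 1: {1,2}
'c' @ 2: {3,4,6,8}
'a' @ 3: {5,9}  ✓accept
'a' @ 4: {}  — dead — no transitions
rest 'aacdd' ignored (set empty)
end set {} — state 5 not in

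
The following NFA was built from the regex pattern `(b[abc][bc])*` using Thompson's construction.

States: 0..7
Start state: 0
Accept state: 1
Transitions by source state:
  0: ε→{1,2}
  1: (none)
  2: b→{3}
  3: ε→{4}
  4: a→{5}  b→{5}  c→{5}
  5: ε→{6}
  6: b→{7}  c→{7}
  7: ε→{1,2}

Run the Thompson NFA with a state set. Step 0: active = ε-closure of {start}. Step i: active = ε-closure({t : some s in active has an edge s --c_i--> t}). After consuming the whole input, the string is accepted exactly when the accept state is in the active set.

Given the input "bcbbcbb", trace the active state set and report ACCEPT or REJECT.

start: ε-closure({0}) = {0,1,2}
'b' @ 1: {3,4}
'c' @ 2: {5,6}
'b' @ 3: {1,2,7}  (accept∈set)
'b' @ 4: {3,4}
'c' @ 5: {5,6}
'b' @ 6: {1,2,7}  (accept∈set)
'b' @ 7: {3,4}
final: {3,4}; accept 1 not in set

Answer: REJECT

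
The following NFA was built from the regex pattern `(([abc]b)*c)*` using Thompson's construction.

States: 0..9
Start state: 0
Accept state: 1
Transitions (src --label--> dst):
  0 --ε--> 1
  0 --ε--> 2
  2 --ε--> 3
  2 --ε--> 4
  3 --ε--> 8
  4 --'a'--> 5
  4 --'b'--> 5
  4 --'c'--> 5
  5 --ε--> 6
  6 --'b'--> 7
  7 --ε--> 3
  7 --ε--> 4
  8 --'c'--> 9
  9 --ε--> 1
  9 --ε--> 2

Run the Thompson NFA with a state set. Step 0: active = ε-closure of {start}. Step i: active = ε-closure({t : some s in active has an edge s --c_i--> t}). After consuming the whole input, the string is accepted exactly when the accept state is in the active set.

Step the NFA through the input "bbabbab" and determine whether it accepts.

Answer: REJECT

Trace:
start: ε-closure({0}) = {0,1,2,3,4,8}
'b' @ 1: {5,6}
'b' @ 2: {3,4,7,8}
'a' @ 3: {5,6}
'b' @ 4: {3,4,7,8}
'b' @ 5: {5,6}
'a' @ 6: {}  — dead — no transitions
rest 'b' ignored (set empty)
after full input: {}  (accept=1 not in)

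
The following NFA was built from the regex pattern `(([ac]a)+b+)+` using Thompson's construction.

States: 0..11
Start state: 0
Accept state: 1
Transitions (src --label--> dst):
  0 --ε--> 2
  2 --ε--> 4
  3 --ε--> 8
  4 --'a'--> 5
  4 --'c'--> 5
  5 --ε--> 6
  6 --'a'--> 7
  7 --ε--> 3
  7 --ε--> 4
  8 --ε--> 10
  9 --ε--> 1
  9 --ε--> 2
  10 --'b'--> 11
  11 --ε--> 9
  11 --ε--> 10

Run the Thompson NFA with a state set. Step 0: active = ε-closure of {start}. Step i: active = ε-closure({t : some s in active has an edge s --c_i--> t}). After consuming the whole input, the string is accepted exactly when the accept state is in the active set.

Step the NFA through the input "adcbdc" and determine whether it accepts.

S₀ = ε-closure({0}) = {0,2,4}
'a' @ 1: {5,6}
'd' @ 2: {}  — state set empty
rest 'cbdc' ignored (set empty)
after full input: {}  (accept=1 not in)

Answer: REJECT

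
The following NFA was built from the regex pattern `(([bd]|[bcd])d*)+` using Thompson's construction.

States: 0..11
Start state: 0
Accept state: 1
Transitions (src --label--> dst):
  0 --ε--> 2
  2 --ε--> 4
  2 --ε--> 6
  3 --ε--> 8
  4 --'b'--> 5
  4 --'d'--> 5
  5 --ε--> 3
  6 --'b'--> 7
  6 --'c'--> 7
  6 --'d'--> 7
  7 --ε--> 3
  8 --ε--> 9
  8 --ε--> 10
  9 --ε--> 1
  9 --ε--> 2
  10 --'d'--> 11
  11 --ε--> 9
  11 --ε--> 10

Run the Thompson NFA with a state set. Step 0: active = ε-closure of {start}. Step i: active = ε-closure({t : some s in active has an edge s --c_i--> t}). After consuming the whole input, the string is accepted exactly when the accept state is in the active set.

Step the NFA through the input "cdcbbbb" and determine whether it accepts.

S₀ = ε-closure({0}) = {0,2,4,6}
'c' @ 1: {1,2,3,4,6,7,8,9,10}  [accepting]
'd' @ 2: {1,2,3,4,5,6,7,8,9,10,11}  [accepting]
'c' @ 3: {1,2,3,4,6,7,8,9,10}  [accepting]
'b' @ 4: {1,2,3,4,5,6,7,8,9,10}  [accepting]
'b' @ 5: {1,2,3,4,5,6,7,8,9,10}  [accepting]
'b' @ 6: {1,2,3,4,5,6,7,8,9,10}  [accepting]
'b' @ 7: {1,2,3,4,5,6,7,8,9,10}  [accepting]
after full input: {1,2,3,4,5,6,7,8,9,10}  (accept=1 in)

Answer: ACCEPT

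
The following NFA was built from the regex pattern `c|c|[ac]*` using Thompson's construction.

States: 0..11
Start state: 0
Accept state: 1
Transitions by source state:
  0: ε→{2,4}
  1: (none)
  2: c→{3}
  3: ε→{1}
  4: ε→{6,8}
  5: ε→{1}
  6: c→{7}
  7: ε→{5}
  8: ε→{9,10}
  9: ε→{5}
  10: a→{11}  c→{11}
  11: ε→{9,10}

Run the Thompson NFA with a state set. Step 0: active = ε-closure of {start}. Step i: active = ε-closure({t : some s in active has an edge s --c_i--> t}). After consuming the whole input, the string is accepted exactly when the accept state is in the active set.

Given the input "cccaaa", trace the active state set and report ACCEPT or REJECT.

start: ε-closure({0}) = {0,1,2,4,5,6,8,9,10}
'c' @ 1: {1,3,5,7,9,10,11}  [accepting]
'c' @ 2: {1,5,9,10,11}  [accepting]
'c' @ 3: {1,5,9,10,11}  [accepting]
'a' @ 4: {1,5,9,10,11}  [accepting]
'a' @ 5: {1,5,9,10,11}  [accepting]
'a' @ 6: {1,5,9,10,11}  [accepting]
end set {1,5,9,10,11} — state 1 in

Answer: ACCEPT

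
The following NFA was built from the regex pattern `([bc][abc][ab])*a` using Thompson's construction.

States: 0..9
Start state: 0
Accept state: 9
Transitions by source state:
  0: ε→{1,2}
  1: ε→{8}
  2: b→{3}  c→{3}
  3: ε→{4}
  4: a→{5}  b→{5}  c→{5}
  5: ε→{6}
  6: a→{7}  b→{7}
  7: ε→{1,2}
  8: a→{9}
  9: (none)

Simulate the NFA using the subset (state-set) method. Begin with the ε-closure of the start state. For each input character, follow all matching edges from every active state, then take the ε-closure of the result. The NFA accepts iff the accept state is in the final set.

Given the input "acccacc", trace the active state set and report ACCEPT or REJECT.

Answer: REJECT

Derivation:
initial (ε-close {0}): {0,1,2,8}
'a' @ 1: {9}  [accepting]
'c' @ 2: {}  — state set empty
rest 'ccacc' ignored (set empty)
after full input: {}  (accept=9 not in)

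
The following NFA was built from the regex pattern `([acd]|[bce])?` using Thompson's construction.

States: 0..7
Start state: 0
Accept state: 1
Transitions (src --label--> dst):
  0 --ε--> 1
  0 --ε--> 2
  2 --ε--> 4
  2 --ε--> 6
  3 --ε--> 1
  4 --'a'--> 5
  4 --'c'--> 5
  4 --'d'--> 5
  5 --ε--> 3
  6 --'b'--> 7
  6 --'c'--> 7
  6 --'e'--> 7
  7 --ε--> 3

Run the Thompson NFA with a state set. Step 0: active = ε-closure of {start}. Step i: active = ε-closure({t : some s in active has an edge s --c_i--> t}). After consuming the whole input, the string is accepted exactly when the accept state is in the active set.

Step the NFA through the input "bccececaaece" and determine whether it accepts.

initial (ε-close {0}): {0,1,2,4,6}
'b' @ 1: {1,3,7}  (accept∈set)
'c' @ 2: {}  — dead — no transitions
rest 'cececaaece' ignored (set empty)
end set {} — state 1 not in

Answer: REJECT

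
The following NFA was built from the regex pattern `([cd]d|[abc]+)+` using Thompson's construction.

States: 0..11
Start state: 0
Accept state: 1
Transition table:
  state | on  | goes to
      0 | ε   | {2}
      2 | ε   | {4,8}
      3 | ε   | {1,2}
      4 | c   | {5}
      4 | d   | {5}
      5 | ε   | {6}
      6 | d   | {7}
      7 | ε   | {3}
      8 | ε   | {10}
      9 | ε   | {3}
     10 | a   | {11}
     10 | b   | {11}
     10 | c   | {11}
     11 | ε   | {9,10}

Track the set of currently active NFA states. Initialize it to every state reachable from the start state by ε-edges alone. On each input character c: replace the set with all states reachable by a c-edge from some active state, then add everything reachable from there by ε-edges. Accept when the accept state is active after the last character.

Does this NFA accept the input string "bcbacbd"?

Answer: REJECT

Trace:
S₀ = ε-closure({0}) = {0,2,4,8,10}
'b' @ 1: {1,2,3,4,8,9,10,11}  [accepting]
'c' @ 2: {1,2,3,4,5,6,8,9,10,11}  [accepting]
'b' @ 3: {1,2,3,4,8,9,10,11}  [accepting]
'a' @ 4: {1,2,3,4,8,9,10,11}  [accepting]
'c' @ 5: {1,2,3,4,5,6,8,9,10,11}  [accepting]
'b' @ 6: {1,2,3,4,8,9,10,11}  [accepting]
'd' @ 7: {5,6}
end set {5,6} — state 1 not in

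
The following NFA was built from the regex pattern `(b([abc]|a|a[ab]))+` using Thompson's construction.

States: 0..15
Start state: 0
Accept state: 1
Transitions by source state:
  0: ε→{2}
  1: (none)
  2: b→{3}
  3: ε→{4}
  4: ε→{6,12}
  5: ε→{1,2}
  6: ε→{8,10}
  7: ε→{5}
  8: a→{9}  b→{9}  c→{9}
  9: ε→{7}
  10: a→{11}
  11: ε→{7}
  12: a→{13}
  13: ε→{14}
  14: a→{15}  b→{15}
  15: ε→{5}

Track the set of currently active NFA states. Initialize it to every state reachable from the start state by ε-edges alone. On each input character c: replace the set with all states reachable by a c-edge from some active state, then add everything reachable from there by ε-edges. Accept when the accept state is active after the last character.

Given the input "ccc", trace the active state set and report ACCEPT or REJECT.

Answer: REJECT

Derivation:
start: ε-closure({0}) = {0,2}
'c' @ 1: {}  — dead — no transitions
rest 'cc' ignored (set empty)
final: {}; accept 1 not in set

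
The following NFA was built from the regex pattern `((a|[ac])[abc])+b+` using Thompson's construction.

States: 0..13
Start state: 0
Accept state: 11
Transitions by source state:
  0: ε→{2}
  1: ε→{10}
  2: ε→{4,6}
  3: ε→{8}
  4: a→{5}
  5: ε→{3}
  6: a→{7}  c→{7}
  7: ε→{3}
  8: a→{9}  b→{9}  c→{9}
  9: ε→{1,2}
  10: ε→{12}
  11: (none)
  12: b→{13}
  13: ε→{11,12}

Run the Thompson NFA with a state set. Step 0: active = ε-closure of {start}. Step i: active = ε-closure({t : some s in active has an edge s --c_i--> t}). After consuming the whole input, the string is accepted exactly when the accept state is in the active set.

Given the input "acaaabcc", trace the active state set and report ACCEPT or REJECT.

Answer: REJECT

Trace:
start: ε-closure({0}) = {0,2,4,6}
'a' @ 1: {3,5,7,8}
'c' @ 2: {1,2,4,6,9,10,12}
'a' @ 3: {3,5,7,8}
'a' @ 4: {1,2,4,6,9,10,12}
'a' @ 5: {3,5,7,8}
'b' @ 6: {1,2,4,6,9,10,12}
'c' @ 7: {3,7,8}
'c' @ 8: {1,2,4,6,9,10,12}
end set {1,2,4,6,9,10,12} — state 11 not in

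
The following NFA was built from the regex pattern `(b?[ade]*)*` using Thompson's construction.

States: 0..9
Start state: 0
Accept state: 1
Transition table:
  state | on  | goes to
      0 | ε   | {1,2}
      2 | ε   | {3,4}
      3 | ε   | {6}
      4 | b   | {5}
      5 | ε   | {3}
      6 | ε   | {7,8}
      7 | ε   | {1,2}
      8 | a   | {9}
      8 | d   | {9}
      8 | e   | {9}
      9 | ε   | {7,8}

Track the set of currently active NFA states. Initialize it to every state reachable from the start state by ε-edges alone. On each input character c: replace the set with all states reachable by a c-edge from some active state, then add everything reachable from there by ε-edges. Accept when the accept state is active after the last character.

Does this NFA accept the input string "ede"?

S₀ = ε-closure({0}) = {0,1,2,3,4,6,7,8}
'e' @ 1: {1,2,3,4,6,7,8,9}  (accept∈set)
'd' @ 2: {1,2,3,4,6,7,8,9}  (accept∈set)
'e' @ 3: {1,2,3,4,6,7,8,9}  (accept∈set)
end set {1,2,3,4,6,7,8,9} — state 1 in

Answer: ACCEPT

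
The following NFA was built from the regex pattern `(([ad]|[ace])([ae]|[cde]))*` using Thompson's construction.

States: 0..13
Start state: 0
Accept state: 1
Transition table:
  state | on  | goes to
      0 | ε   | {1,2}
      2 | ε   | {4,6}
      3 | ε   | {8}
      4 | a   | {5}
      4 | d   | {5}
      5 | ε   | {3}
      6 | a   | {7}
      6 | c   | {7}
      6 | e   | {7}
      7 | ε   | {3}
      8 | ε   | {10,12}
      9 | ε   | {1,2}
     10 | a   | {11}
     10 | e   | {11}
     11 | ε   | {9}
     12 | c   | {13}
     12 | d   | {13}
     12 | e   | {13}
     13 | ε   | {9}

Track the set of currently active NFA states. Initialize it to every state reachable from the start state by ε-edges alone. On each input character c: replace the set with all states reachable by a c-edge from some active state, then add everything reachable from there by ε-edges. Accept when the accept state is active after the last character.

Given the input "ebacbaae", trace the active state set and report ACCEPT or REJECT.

Answer: REJECT

Steps:
start: ε-closure({0}) = {0,1,2,4,6}
'e' @ 1: {3,7,8,10,12}
'b' @ 2: {}  — state set empty
rest 'acbaae' ignored (set empty)
end set {} — state 1 not in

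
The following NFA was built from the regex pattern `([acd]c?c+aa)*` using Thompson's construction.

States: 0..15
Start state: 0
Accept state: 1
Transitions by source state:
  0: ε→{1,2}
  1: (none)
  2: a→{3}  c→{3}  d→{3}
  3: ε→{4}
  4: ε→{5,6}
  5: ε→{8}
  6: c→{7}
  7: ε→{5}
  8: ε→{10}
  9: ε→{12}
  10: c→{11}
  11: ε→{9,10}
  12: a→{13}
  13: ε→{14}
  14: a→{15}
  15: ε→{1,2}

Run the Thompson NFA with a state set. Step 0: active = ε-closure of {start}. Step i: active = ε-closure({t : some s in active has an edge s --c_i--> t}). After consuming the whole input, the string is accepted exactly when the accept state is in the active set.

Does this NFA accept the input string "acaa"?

initial (ε-close {0}): {0,1,2}
'a' @ 1: {3,4,5,6,8,10}
'c' @ 2: {5,7,8,9,10,11,12}
'a' @ 3: {13,14}
'a' @ 4: {1,2,15}  [accepting]
end set {1,2,15} — state 1 in

Answer: ACCEPT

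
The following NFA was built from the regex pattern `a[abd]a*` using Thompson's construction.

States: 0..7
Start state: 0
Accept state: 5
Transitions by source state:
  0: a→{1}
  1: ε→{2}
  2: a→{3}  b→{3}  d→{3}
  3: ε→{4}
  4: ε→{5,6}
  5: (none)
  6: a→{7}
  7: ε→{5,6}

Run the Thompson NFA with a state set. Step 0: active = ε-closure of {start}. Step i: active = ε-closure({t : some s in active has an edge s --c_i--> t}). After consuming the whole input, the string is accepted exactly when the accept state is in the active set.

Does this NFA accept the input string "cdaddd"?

initial (ε-close {0}): {0}
'c' @ 1: {}  — state set empty
rest 'daddd' ignored (set empty)
final: {}; accept 5 not in set

Answer: REJECT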